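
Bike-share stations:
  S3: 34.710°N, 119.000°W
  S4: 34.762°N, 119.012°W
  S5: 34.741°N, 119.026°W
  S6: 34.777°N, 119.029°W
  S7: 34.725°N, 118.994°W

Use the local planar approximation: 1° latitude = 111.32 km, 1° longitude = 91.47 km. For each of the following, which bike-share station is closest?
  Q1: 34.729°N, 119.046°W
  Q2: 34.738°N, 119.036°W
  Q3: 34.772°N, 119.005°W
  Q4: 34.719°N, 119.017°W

Q1→S5; Q2→S5; Q3→S4; Q4→S3

Q1 at 34.729°N, 119.046°W:
  S3: 4.7093 km
  S4: 4.8132 km
  S5: 2.2652 km
  S6: 5.5650 km
  S7: 4.7772 km
  → nearest: S5 (2.2652 km)
Q2 at 34.738°N, 119.036°W:
  S3: 4.5342 km
  S4: 3.4579 km
  S5: 0.9738 km
  S6: 4.3884 km
  S7: 4.1053 km
  → nearest: S5 (0.9738 km)
Q3 at 34.772°N, 119.005°W:
  S3: 6.9170 km
  S4: 1.2842 km
  S5: 3.9495 km
  S6: 2.2647 km
  S7: 5.3279 km
  → nearest: S4 (1.2842 km)
Q4 at 34.719°N, 119.017°W:
  S3: 1.8498 km
  S4: 4.8086 km
  S5: 2.5837 km
  S6: 6.5492 km
  S7: 2.2073 km
  → nearest: S3 (1.8498 km)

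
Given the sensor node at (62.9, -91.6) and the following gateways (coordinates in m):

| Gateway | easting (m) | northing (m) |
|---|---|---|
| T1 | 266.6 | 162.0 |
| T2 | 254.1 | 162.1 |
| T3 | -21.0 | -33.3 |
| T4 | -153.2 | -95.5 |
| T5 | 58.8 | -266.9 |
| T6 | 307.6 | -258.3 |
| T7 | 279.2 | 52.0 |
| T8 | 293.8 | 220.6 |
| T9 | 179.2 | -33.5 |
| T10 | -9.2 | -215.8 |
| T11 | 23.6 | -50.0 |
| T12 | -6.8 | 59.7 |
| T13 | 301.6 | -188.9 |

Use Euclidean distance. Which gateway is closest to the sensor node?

T11

Distances from (62.9, -91.6):
T1: √((203.7)² + (253.6)²) = √(41493.690 + 64312.960) = 325.3 m
T2: √((191.2)² + (253.7)²) = √(36557.440 + 64363.690) = 317.7 m
T3: √((-83.9)² + (58.3)²) = √(7039.210 + 3398.890) = 102.2 m
T4: √((-216.1)² + (-3.9)²) = √(46699.210 + 15.210) = 216.1 m
T5: √((-4.1)² + (-175.3)²) = √(16.810 + 30730.090) = 175.3 m
T6: √((244.7)² + (-166.7)²) = √(59878.090 + 27788.890) = 296.1 m
T7: √((216.3)² + (143.6)²) = √(46785.690 + 20620.960) = 259.6 m
T8: √((230.9)² + (312.2)²) = √(53314.810 + 97468.840) = 388.3 m
T9: √((116.3)² + (58.1)²) = √(13525.690 + 3375.610) = 130.0 m
T10: √((-72.1)² + (-124.2)²) = √(5198.410 + 15425.640) = 143.6 m
T11: √((-39.3)² + (41.6)²) = √(1544.490 + 1730.560) = 57.2 m
T12: √((-69.7)² + (151.3)²) = √(4858.090 + 22891.690) = 166.6 m
T13: √((238.7)² + (-97.3)²) = √(56977.690 + 9467.290) = 257.8 m
Minimum: T11 at 57.2 m.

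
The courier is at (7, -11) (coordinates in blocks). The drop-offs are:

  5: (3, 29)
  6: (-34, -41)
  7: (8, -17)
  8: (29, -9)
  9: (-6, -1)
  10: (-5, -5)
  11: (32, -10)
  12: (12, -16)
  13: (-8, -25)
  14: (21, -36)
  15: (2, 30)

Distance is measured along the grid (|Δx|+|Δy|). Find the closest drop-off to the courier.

7

Distances from (7, -11):
5: 44 blocks
6: 71 blocks
7: 7 blocks
8: 24 blocks
9: 23 blocks
10: 18 blocks
11: 26 blocks
12: 10 blocks
13: 29 blocks
14: 39 blocks
15: 46 blocks
Minimum: 7 at 7 blocks.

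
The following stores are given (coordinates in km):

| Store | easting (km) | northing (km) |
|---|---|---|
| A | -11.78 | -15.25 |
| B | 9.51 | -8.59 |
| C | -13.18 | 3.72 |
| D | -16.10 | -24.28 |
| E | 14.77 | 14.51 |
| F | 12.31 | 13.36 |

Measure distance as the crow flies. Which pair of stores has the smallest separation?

Pairwise distances:
E–F: 2.72 km
A–D: 10.01 km
A–C: 19.02 km
B–F: 22.13 km
A–B: 22.31 km
B–E: 23.69 km
B–C: 25.81 km
C–F: 27.25 km
C–D: 28.15 km
C–E: 29.96 km
B–D: 30.03 km
A–F: 37.40 km
A–E: 39.88 km
D–F: 47.16 km
D–E: 49.57 km
Closest pair: E–F at 2.72 km.

E and F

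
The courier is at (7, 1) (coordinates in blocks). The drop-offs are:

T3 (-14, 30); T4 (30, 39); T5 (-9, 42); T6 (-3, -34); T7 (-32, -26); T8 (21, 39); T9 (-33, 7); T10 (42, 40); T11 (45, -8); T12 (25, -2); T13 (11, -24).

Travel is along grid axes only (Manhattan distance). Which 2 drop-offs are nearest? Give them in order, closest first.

Distances from (7, 1):
T3: |-21| + |29| = 21 + 29 = 50 blocks
T4: |23| + |38| = 23 + 38 = 61 blocks
T5: |-16| + |41| = 16 + 41 = 57 blocks
T6: |-10| + |-35| = 10 + 35 = 45 blocks
T7: |-39| + |-27| = 39 + 27 = 66 blocks
T8: |14| + |38| = 14 + 38 = 52 blocks
T9: |-40| + |6| = 40 + 6 = 46 blocks
T10: |35| + |39| = 35 + 39 = 74 blocks
T11: |38| + |-9| = 38 + 9 = 47 blocks
T12: |18| + |-3| = 18 + 3 = 21 blocks
T13: |4| + |-25| = 4 + 25 = 29 blocks
Sorted: T12 (21 blocks) < T13 (29 blocks) < T6 (45 blocks) < T9 (46 blocks) < …

T12, T13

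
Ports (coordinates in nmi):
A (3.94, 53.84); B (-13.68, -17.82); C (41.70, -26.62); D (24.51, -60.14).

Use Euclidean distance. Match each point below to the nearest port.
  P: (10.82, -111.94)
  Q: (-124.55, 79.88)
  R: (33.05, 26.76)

P at (10.82, -111.94):
  A: √((-6.88)² + (165.78)²) = √(47.3344 + 27483.0084) = 165.92 nmi
  B: √((-24.50)² + (94.12)²) = √(600.2500 + 8858.5744) = 97.26 nmi
  C: √((30.88)² + (85.32)²) = √(953.5744 + 7279.5024) = 90.74 nmi
  D: √((13.69)² + (51.80)²) = √(187.4161 + 2683.2400) = 53.58 nmi
  → nearest: D (53.58 nmi)
Q at (-124.55, 79.88):
  A: √((128.49)² + (-26.04)²) = √(16509.6801 + 678.0816) = 131.10 nmi
  B: √((110.87)² + (-97.70)²) = √(12292.1569 + 9545.2900) = 147.77 nmi
  C: √((166.25)² + (-106.50)²) = √(27639.0625 + 11342.2500) = 197.44 nmi
  D: √((149.06)² + (-140.02)²) = √(22218.8836 + 19605.6004) = 204.51 nmi
  → nearest: A (131.10 nmi)
R at (33.05, 26.76):
  A: √((-29.11)² + (27.08)²) = √(847.3921 + 733.3264) = 39.76 nmi
  B: √((-46.73)² + (-44.58)²) = √(2183.6929 + 1987.3764) = 64.58 nmi
  C: √((8.65)² + (-53.38)²) = √(74.8225 + 2849.4244) = 54.08 nmi
  D: √((-8.54)² + (-86.90)²) = √(72.9316 + 7551.6100) = 87.32 nmi
  → nearest: A (39.76 nmi)

P→D; Q→A; R→A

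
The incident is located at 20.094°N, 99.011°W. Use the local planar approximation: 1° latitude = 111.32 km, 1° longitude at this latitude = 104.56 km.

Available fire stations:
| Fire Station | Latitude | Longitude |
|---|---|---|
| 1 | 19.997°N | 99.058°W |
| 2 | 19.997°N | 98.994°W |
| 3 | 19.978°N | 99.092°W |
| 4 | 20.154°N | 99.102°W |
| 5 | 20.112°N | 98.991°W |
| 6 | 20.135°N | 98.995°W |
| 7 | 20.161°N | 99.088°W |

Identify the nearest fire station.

Distances from 20.094°N, 99.011°W:
1: √((-0.097·111.32)² + (-0.047·104.56)²) = √(116.59767 + 24.15054) = 11.864 km
2: √((-0.097·111.32)² + (0.017·104.56)²) = √(116.59767 + 3.15958) = 10.943 km
3: √((-0.116·111.32)² + (-0.081·104.56)²) = √(166.74867 + 71.73006) = 15.443 km
4: √((0.060·111.32)² + (-0.091·104.56)²) = √(44.61171 + 90.53446) = 11.625 km
5: √((0.018·111.32)² + (0.020·104.56)²) = √(4.01505 + 4.37312) = 2.896 km
6: √((0.041·111.32)² + (0.016·104.56)²) = √(20.83119 + 2.79880) = 4.861 km
7: √((0.067·111.32)² + (-0.077·104.56)²) = √(55.62833 + 64.82053) = 10.975 km
Minimum: 5 at 2.896 km.

5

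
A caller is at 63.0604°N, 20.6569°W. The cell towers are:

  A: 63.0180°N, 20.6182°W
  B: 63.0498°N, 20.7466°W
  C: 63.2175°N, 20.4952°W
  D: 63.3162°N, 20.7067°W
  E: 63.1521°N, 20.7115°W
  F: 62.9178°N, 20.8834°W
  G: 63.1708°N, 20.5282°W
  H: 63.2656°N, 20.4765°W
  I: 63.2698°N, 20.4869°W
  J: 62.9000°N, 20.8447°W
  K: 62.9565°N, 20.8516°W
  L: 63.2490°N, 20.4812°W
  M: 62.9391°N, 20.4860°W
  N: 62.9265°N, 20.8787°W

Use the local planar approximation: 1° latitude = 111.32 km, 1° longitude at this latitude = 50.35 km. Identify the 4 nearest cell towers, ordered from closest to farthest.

B, A, E, G

Distances from 63.0604°N, 20.6569°W:
A: 5.1064 km
B: 4.6680 km
C: 19.2906 km
D: 28.5858 km
E: 10.5717 km
F: 19.5461 km
G: 13.8935 km
H: 24.5825 km
I: 24.8322 km
J: 20.2049 km
K: 15.1617 km
L: 22.7826 km
M: 16.0118 km
N: 18.6252 km
Sorted: B (4.6680 km) < A (5.1064 km) < E (10.5717 km) < G (13.8935 km) < K (15.1617 km) < M (16.0118 km) < …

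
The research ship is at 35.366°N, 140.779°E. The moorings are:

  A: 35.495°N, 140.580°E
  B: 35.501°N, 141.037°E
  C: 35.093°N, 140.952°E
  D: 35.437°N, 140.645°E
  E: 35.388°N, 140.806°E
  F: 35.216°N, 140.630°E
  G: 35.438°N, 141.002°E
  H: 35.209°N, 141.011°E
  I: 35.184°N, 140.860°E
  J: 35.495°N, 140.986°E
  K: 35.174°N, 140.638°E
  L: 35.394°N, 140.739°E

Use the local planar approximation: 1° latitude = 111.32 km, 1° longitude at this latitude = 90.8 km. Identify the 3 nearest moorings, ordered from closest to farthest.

Distances from 35.366°N, 140.779°E:
A: √((0.129·111.32)² + (-0.199·90.8)²) = √(206.21764 + 326.49599) = 23.081 km
B: √((0.135·111.32)² + (0.258·90.8)²) = √(225.84680 + 548.79622) = 27.832 km
C: √((-0.273·111.32)² + (0.173·90.8)²) = √(923.57398 + 246.75383) = 34.210 km
D: √((0.071·111.32)² + (-0.134·90.8)²) = √(62.46879 + 148.04076) = 14.509 km
E: √((0.022·111.32)² + (0.027·90.8)²) = √(5.99780 + 6.01034) = 3.465 km
F: √((-0.150·111.32)² + (-0.149·90.8)²) = √(278.82320 + 183.03925) = 21.491 km
G: √((0.072·111.32)² + (0.223·90.8)²) = √(64.24087 + 409.99770) = 21.777 km
H: √((-0.157·111.32)² + (0.232·90.8)²) = √(305.45392 + 443.75950) = 27.372 km
I: √((-0.182·111.32)² + (0.081·90.8)²) = √(410.47732 + 54.09308) = 21.554 km
J: √((0.129·111.32)² + (0.207·90.8)²) = √(206.21764 + 353.27458) = 23.654 km
K: √((-0.192·111.32)² + (-0.141·90.8)²) = √(456.82394 + 163.91169) = 24.915 km
L: √((0.028·111.32)² + (-0.040·90.8)²) = √(9.71544 + 13.19142) = 4.786 km
Sorted: E (3.465 km) < L (4.786 km) < D (14.509 km) < F (21.491 km) < I (21.554 km) < …

E, L, D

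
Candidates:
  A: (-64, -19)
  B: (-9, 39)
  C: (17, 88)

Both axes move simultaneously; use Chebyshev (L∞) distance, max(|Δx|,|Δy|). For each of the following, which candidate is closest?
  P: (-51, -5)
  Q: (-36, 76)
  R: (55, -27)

P→A; Q→B; R→B

P at (-51, -5):
  A: max(|-13|, |-14|) = 14
  B: max(|42|, |44|) = 44
  C: max(|68|, |93|) = 93
  → nearest: A (14)
Q at (-36, 76):
  A: max(|-28|, |-95|) = 95
  B: max(|27|, |-37|) = 37
  C: max(|53|, |12|) = 53
  → nearest: B (37)
R at (55, -27):
  A: max(|-119|, |8|) = 119
  B: max(|-64|, |66|) = 66
  C: max(|-38|, |115|) = 115
  → nearest: B (66)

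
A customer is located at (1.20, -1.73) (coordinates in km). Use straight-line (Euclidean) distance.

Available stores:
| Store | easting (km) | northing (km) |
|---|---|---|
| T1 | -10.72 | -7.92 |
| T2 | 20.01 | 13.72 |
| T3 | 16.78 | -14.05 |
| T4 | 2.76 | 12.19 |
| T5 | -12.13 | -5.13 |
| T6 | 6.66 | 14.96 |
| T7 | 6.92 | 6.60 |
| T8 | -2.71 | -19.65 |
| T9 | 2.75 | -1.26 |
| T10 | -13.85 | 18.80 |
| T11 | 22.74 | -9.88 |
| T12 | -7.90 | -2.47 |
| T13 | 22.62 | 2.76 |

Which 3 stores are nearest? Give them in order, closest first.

T9, T12, T7

Distances from (1.20, -1.73):
T1: 13.43 km
T2: 24.34 km
T3: 19.86 km
T4: 14.01 km
T5: 13.76 km
T6: 17.56 km
T7: 10.10 km
T8: 18.34 km
T9: 1.62 km
T10: 25.46 km
T11: 23.03 km
T12: 9.13 km
T13: 21.89 km
Sorted: T9 (1.62 km) < T12 (9.13 km) < T7 (10.10 km) < T1 (13.43 km) < T5 (13.76 km) < …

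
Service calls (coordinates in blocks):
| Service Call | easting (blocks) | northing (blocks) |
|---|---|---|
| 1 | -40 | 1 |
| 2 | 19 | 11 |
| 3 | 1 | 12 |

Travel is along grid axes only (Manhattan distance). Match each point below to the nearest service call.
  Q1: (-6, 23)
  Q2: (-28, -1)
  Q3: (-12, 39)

Q1→3; Q2→1; Q3→3

Q1 at (-6, 23):
  1: |-34| + |-22| = 34 + 22 = 56 blocks
  2: |25| + |-12| = 25 + 12 = 37 blocks
  3: |7| + |-11| = 7 + 11 = 18 blocks
  → nearest: 3 (18 blocks)
Q2 at (-28, -1):
  1: |-12| + |2| = 12 + 2 = 14 blocks
  2: |47| + |12| = 47 + 12 = 59 blocks
  3: |29| + |13| = 29 + 13 = 42 blocks
  → nearest: 1 (14 blocks)
Q3 at (-12, 39):
  1: |-28| + |-38| = 28 + 38 = 66 blocks
  2: |31| + |-28| = 31 + 28 = 59 blocks
  3: |13| + |-27| = 13 + 27 = 40 blocks
  → nearest: 3 (40 blocks)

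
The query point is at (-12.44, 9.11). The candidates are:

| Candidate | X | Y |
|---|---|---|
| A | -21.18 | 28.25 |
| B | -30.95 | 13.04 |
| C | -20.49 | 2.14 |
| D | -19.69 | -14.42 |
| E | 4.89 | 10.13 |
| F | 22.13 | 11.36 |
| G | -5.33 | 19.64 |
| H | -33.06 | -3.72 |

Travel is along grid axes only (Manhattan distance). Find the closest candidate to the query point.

C

Distances from (-12.44, 9.11):
A: 27.88
B: 22.44
C: 15.02
D: 30.78
E: 18.35
F: 36.82
G: 17.64
H: 33.45
Minimum: C at 15.02.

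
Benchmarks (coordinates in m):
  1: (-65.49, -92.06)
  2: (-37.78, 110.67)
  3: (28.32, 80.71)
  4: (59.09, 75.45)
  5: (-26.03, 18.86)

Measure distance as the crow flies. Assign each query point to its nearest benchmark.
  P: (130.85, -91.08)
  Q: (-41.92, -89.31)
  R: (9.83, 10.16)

P→4; Q→1; R→5

P at (130.85, -91.08):
  1: √((-196.34)² + (-0.98)²) = √(38549.3956 + 0.9604) = 196.34 m
  2: √((-168.63)² + (201.75)²) = √(28436.0769 + 40703.0625) = 262.94 m
  3: √((-102.53)² + (171.79)²) = √(10512.4009 + 29511.8041) = 200.06 m
  4: √((-71.76)² + (166.53)²) = √(5149.4976 + 27732.2409) = 181.33 m
  5: √((-156.88)² + (109.94)²) = √(24611.3344 + 12086.8036) = 191.57 m
  → nearest: 4 (181.33 m)
Q at (-41.92, -89.31):
  1: √((-23.57)² + (-2.75)²) = √(555.5449 + 7.5625) = 23.73 m
  2: √((4.14)² + (199.98)²) = √(17.1396 + 39992.0004) = 200.02 m
  3: √((70.24)² + (170.02)²) = √(4933.6576 + 28906.8004) = 183.96 m
  4: √((101.01)² + (164.76)²) = √(10203.0201 + 27145.8576) = 193.26 m
  5: √((15.89)² + (108.17)²) = √(252.4921 + 11700.7489) = 109.33 m
  → nearest: 1 (23.73 m)
R at (9.83, 10.16):
  1: √((-75.32)² + (-102.22)²) = √(5673.1024 + 10448.9284) = 126.97 m
  2: √((-47.61)² + (100.51)²) = √(2266.7121 + 10102.2601) = 111.22 m
  3: √((18.49)² + (70.55)²) = √(341.8801 + 4977.3025) = 72.93 m
  4: √((49.26)² + (65.29)²) = √(2426.5476 + 4262.7841) = 81.79 m
  5: √((-35.86)² + (8.70)²) = √(1285.9396 + 75.6900) = 36.90 m
  → nearest: 5 (36.90 m)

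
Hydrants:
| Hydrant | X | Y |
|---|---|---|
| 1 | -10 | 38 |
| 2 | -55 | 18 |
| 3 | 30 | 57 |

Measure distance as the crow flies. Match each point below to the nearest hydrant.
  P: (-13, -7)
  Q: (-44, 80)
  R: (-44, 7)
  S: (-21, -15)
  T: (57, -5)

P at (-13, -7):
  1: 45.1
  2: 48.9
  3: 77.1
  → nearest: 1 (45.1)
Q at (-44, 80):
  1: 54.0
  2: 63.0
  3: 77.5
  → nearest: 1 (54.0)
R at (-44, 7):
  1: 46.0
  2: 15.6
  3: 89.3
  → nearest: 2 (15.6)
S at (-21, -15):
  1: 54.1
  2: 47.4
  3: 88.2
  → nearest: 2 (47.4)
T at (57, -5):
  1: 79.6
  2: 114.3
  3: 67.6
  → nearest: 3 (67.6)

P→1; Q→1; R→2; S→2; T→3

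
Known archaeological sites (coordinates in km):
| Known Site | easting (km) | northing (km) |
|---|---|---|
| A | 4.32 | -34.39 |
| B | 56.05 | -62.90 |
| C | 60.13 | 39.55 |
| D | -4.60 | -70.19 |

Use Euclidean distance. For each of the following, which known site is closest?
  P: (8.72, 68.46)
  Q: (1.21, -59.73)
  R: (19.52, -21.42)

P at (8.72, 68.46):
  A: √((-4.40)² + (-102.85)²) = √(19.3600 + 10578.1225) = 102.94 km
  B: √((47.33)² + (-131.36)²) = √(2240.1289 + 17255.4496) = 139.63 km
  C: √((51.41)² + (-28.91)²) = √(2642.9881 + 835.7881) = 58.98 km
  D: √((-13.32)² + (-138.65)²) = √(177.4224 + 19223.8225) = 139.29 km
  → nearest: C (58.98 km)
Q at (1.21, -59.73):
  A: √((3.11)² + (25.34)²) = √(9.6721 + 642.1156) = 25.53 km
  B: √((54.84)² + (-3.17)²) = √(3007.4256 + 10.0489) = 54.93 km
  C: √((58.92)² + (99.28)²) = √(3471.5664 + 9856.5184) = 115.45 km
  D: √((-5.81)² + (-10.46)²) = √(33.7561 + 109.4116) = 11.97 km
  → nearest: D (11.97 km)
R at (19.52, -21.42):
  A: √((-15.20)² + (-12.97)²) = √(231.0400 + 168.2209) = 19.98 km
  B: √((36.53)² + (-41.48)²) = √(1334.4409 + 1720.5904) = 55.27 km
  C: √((40.61)² + (60.97)²) = √(1649.1721 + 3717.3409) = 73.26 km
  D: √((-24.12)² + (-48.77)²) = √(581.7744 + 2378.5129) = 54.41 km
  → nearest: A (19.98 km)

P→C; Q→D; R→A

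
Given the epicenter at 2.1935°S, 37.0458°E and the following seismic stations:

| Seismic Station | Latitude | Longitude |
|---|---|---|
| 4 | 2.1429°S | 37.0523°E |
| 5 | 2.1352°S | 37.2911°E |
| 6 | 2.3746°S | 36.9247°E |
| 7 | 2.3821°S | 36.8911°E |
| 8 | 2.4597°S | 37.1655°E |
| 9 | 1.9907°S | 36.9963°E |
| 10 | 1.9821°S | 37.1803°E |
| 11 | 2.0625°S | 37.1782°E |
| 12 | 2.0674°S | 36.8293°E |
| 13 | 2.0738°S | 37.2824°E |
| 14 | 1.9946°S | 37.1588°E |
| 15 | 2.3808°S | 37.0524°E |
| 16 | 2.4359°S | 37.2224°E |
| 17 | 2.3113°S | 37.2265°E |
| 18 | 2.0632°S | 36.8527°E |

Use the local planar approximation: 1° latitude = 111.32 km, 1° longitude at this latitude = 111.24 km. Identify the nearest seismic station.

4

Distances from 2.1935°S, 37.0458°E:
4: √((0.0506·111.32)² + (0.0065·111.24)²) = √(31.728346 + 0.522816) = 5.6790 km
5: √((0.0583·111.32)² + (0.2453·111.24)²) = √(42.119529 + 744.589756) = 28.0483 km
6: √((-0.1811·111.32)² + (-0.1211·111.24)²) = √(406.427697 + 181.472260) = 24.2466 km
7: √((-0.1886·111.32)² + (-0.1547·111.24)²) = √(440.788009 + 296.143761) = 27.1465 km
8: √((-0.2662·111.32)² + (0.1197·111.24)²) = √(878.137447 + 177.300623) = 32.4875 km
9: √((0.2028·111.32)² + (-0.0495·111.24)²) = √(509.662050 + 30.320221) = 23.2375 km
10: √((0.2114·111.32)² + (0.1345·111.24)²) = √(553.804348 + 223.854861) = 27.8865 km
11: √((0.1310·111.32)² + (0.1324·111.24)²) = √(212.661556 + 216.919168) = 20.7263 km
12: √((0.1261·111.32)² + (-0.2165·111.24)²) = √(197.050059 + 580.013046) = 27.8759 km
13: √((0.1197·111.32)² + (0.2366·111.24)²) = √(177.555732 + 692.709974) = 29.5003 km
14: √((0.1989·111.32)² + (0.1130·111.24)²) = √(490.248148 + 158.007917) = 25.4609 km
15: √((-0.1873·111.32)² + (0.0066·111.24)²) = √(434.732341 + 0.539026) = 20.8632 km
16: √((-0.2424·111.32)² + (0.1766·111.24)²) = √(728.134529 + 385.925396) = 33.3775 km
17: √((-0.1178·111.32)² + (0.1807·111.24)²) = √(171.963777 + 404.052935) = 24.0003 km
18: √((0.1303·111.32)² + (-0.1931·111.24)²) = √(210.394909 + 461.409474) = 25.9192 km
Minimum: 4 at 5.6790 km.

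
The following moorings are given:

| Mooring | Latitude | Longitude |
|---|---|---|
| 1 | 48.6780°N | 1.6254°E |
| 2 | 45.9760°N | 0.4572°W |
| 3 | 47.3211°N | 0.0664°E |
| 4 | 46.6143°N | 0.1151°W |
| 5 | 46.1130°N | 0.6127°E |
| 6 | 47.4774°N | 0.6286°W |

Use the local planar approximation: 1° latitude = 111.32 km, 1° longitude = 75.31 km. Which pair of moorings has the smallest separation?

3 and 6

Pairwise distances:
3–6: √((0.1563·111.32)² + (-0.6950·75.31)²) = √(302.736197 + 2739.522706) = 55.1567 km
2–4: √((0.6383·111.32)² + (0.3421·75.31)²) = √(5048.892038 + 663.760560) = 75.5821 km
4–5: √((-0.5013·111.32)² + (0.7278·75.31)²) = √(3114.166328 + 3004.203846) = 78.2200 km
3–4: √((-0.7068·111.32)² + (-0.1815·75.31)²) = √(6190.695984 + 186.835137) = 79.8594 km
2–5: √((0.1370·111.32)² + (1.0699·75.31)²) = √(232.588121 + 6492.196710) = 82.0048 km
4–6: √((0.8631·111.32)² + (-0.5135·75.31)²) = √(9231.422511 + 1495.499221) = 103.5709 km
3–5: √((-1.2081·111.32)² + (0.5463·75.31)²) = √(18086.401353 + 1692.652068) = 140.6380 km
2–3: √((1.3451·111.32)² + (0.5236·75.31)²) = √(22421.029015 + 1554.907545) = 154.8416 km
2–6: √((1.5014·111.32)² + (-0.1714·75.31)²) = √(27934.391687 + 166.619923) = 167.6336 km
5–6: √((1.3644·111.32)² + (-1.2413·75.31)²) = √(23069.055655 + 8738.940974) = 178.3480 km
1–3: √((-1.3569·111.32)² + (-1.5590·75.31)²) = √(22816.135127 + 13784.706561) = 191.3135 km
1–6: √((-1.2006·111.32)² + (-2.2540·75.31)²) = √(17862.534202 + 28814.634732) = 216.0490 km
1–4: √((-2.0637·111.32)² + (-1.7405·75.31)²) = √(52776.370956 + 17181.194347) = 264.4949 km
1–5: √((-2.5650·111.32)² + (-1.0127·75.31)²) = √(81530.693082 + 5816.569413) = 295.5457 km
1–2: √((-2.7020·111.32)² + (-2.0826·75.31)²) = √(90472.602802 + 24598.975690) = 339.2220 km
Closest pair: 3–6 at 55.1567 km.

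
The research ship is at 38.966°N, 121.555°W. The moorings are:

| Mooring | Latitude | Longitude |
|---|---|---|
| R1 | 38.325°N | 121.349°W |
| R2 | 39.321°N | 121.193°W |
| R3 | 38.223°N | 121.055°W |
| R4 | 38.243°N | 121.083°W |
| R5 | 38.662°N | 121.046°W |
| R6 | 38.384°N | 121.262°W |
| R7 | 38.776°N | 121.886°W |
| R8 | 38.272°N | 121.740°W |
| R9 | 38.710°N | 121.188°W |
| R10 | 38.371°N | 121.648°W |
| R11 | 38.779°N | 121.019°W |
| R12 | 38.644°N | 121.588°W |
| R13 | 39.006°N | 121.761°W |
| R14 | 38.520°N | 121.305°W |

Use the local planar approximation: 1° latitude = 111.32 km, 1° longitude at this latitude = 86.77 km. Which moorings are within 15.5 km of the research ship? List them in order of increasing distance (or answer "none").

Distances from 38.966°N, 121.555°W:
R1: √((-0.641·111.32)² + (0.206·86.77)²) = √(5091.69586 + 319.50204) = 73.561 km
R2: √((0.355·111.32)² + (0.362·86.77)²) = √(1561.71975 + 986.63459) = 50.481 km
R3: √((-0.743·111.32)² + (0.500·86.77)²) = √(6841.06982 + 1882.25822) = 93.399 km
R4: √((-0.723·111.32)² + (0.472·86.77)²) = √(6477.73220 + 1677.34807) = 90.305 km
R5: √((-0.304·111.32)² + (0.509·86.77)²) = √(1145.23223 + 1950.62937) = 55.640 km
R6: √((-0.582·111.32)² + (0.293·86.77)²) = √(4197.51604 + 646.35995) = 69.598 km
R7: √((-0.190·111.32)² + (-0.331·86.77)²) = √(447.35634 + 824.88837) = 35.669 km
R8: √((-0.694·111.32)² + (-0.185·86.77)²) = √(5968.50190 + 257.68115) = 78.906 km
R9: √((-0.256·111.32)² + (0.367·86.77)²) = √(812.13144 + 1014.07791) = 42.734 km
R10: √((-0.595·111.32)² + (-0.093·86.77)²) = √(4387.12821 + 65.11861) = 66.725 km
R11: √((-0.187·111.32)² + (0.536·86.77)²) = √(433.34083 + 2163.06104) = 50.955 km
R12: √((-0.322·111.32)² + (-0.033·86.77)²) = √(1284.86689 + 8.19912) = 35.959 km
R13: √((0.040·111.32)² + (-0.206·86.77)²) = √(19.82743 + 319.50204) = 18.421 km
R14: √((-0.446·111.32)² + (0.250·86.77)²) = √(2464.99540 + 470.56456) = 54.181 km
Threshold 15.5 km: none within range.

none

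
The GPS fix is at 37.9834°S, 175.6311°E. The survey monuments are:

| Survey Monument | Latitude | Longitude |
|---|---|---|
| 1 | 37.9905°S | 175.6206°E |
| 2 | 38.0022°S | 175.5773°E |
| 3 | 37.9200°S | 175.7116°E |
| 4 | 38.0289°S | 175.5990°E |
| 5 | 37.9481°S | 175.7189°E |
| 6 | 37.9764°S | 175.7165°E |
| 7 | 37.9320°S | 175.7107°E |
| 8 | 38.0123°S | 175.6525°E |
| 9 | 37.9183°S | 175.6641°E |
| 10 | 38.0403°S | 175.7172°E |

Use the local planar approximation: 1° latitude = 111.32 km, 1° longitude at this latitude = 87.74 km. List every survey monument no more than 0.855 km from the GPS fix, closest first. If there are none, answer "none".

Distances from 37.9834°S, 175.6311°E:
1: 1.2138 km
2: 5.1635 km
3: 9.9849 km
4: 5.7955 km
5: 8.6479 km
6: 7.5334 km
7: 9.0287 km
8: 3.7250 km
9: 7.8039 km
10: 9.8585 km
Threshold 0.855 km: none within range.

none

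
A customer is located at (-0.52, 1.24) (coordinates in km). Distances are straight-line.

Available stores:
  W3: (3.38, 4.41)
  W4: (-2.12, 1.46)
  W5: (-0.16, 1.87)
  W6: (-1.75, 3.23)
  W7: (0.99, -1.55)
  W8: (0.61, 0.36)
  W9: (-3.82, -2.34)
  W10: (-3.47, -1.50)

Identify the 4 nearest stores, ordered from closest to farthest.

Distances from (-0.52, 1.24):
W3: √((3.90)² + (3.17)²) = √(15.2100 + 10.0489) = 5.03 km
W4: √((-1.60)² + (0.22)²) = √(2.5600 + 0.0484) = 1.62 km
W5: √((0.36)² + (0.63)²) = √(0.1296 + 0.3969) = 0.73 km
W6: √((-1.23)² + (1.99)²) = √(1.5129 + 3.9601) = 2.34 km
W7: √((1.51)² + (-2.79)²) = √(2.2801 + 7.7841) = 3.17 km
W8: √((1.13)² + (-0.88)²) = √(1.2769 + 0.7744) = 1.43 km
W9: √((-3.30)² + (-3.58)²) = √(10.8900 + 12.8164) = 4.87 km
W10: √((-2.95)² + (-2.74)²) = √(8.7025 + 7.5076) = 4.03 km
Sorted: W5 (0.73 km) < W8 (1.43 km) < W4 (1.62 km) < W6 (2.34 km) < W7 (3.17 km) < W10 (4.03 km) < …

W5, W8, W4, W6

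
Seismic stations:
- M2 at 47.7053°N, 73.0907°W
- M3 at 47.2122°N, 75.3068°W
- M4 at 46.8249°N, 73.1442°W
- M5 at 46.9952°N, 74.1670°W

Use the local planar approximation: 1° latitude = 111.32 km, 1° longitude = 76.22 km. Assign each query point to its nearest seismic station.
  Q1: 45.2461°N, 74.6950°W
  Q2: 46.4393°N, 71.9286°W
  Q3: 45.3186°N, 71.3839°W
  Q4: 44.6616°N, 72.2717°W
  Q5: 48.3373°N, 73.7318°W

Q1 at 45.2461°N, 74.6950°W:
  M2: 299.8264 km
  M3: 223.7787 km
  M4: 211.8029 km
  M5: 198.8253 km
  → nearest: M5 (198.8253 km)
Q2 at 46.4393°N, 71.9286°W:
  M2: 166.4547 km
  M3: 271.4811 km
  M4: 102.1134 km
  M5: 181.4870 km
  → nearest: M4 (102.1134 km)
Q3 at 45.3186°N, 71.3839°W:
  M2: 295.8274 km
  M3: 365.8385 km
  M4: 214.7525 km
  M5: 282.5463 km
  → nearest: M4 (214.7525 km)
Q4 at 44.6616°N, 72.2717°W:
  M2: 344.5271 km
  M3: 366.2429 km
  M4: 249.8321 km
  M5: 297.2413 km
  → nearest: M4 (249.8321 km)
Q5 at 48.3373°N, 73.7318°W:
  M2: 85.6590 km
  M3: 173.4870 km
  M4: 174.2156 km
  M5: 153.0406 km
  → nearest: M2 (85.6590 km)

Q1→M5; Q2→M4; Q3→M4; Q4→M4; Q5→M2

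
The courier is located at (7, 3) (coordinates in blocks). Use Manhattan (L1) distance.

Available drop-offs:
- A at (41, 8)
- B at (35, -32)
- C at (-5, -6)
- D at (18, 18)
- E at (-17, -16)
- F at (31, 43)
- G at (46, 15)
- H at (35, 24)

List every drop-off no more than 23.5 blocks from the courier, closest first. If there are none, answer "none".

C

Distances from (7, 3):
A: |34| + |5| = 34 + 5 = 39 blocks
B: |28| + |-35| = 28 + 35 = 63 blocks
C: |-12| + |-9| = 12 + 9 = 21 blocks
D: |11| + |15| = 11 + 15 = 26 blocks
E: |-24| + |-19| = 24 + 19 = 43 blocks
F: |24| + |40| = 24 + 40 = 64 blocks
G: |39| + |12| = 39 + 12 = 51 blocks
H: |28| + |21| = 28 + 21 = 49 blocks
Threshold 23.5 blocks: C (21 blocks) is within range.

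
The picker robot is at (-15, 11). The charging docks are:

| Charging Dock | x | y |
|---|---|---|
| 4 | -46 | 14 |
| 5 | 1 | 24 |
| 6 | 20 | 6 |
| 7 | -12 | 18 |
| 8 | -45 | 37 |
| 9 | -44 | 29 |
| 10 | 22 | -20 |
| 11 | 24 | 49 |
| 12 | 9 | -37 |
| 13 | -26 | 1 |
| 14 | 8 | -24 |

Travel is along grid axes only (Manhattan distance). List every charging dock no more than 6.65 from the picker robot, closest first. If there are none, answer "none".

none

Distances from (-15, 11):
4: 34
5: 29
6: 40
7: 10
8: 56
9: 47
10: 68
11: 77
12: 72
13: 21
14: 58
Threshold 6.65: none within range.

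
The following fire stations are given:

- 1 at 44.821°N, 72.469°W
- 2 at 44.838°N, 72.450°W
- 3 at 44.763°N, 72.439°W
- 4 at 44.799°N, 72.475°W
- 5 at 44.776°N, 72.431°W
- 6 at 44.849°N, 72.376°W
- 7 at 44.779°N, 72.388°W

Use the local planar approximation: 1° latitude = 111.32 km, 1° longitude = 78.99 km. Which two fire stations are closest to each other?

Pairwise distances:
3–5: √((0.013·111.32)² + (0.008·78.99)²) = √(2.09427 + 0.39932) = 1.579 km
1–2: √((0.017·111.32)² + (0.019·78.99)²) = √(3.58133 + 2.25243) = 2.415 km
1–4: √((-0.022·111.32)² + (-0.006·78.99)²) = √(5.99780 + 0.22462) = 2.494 km
5–7: √((0.003·111.32)² + (0.043·78.99)²) = √(0.11153 + 11.53669) = 3.413 km
4–5: √((-0.023·111.32)² + (0.044·78.99)²) = √(6.55544 + 12.07952) = 4.317 km
3–7: √((0.016·111.32)² + (0.051·78.99)²) = √(3.17239 + 16.22873) = 4.405 km
2–4: √((-0.039·111.32)² + (-0.025·78.99)²) = √(18.84845 + 3.89964) = 4.769 km
3–4: √((0.036·111.32)² + (-0.036·78.99)²) = √(16.06022 + 8.08629) = 4.914 km
1–5: √((-0.045·111.32)² + (0.038·78.99)²) = √(25.09409 + 9.00972) = 5.840 km
2–6: √((0.011·111.32)² + (0.074·78.99)²) = √(1.49945 + 34.16706) = 5.972 km
1–3: √((-0.058·111.32)² + (0.030·78.99)²) = √(41.68717 + 5.61548) = 6.878 km
2–5: √((-0.062·111.32)² + (0.019·78.99)²) = √(47.63540 + 2.25243) = 7.063 km
4–7: √((-0.020·111.32)² + (0.087·78.99)²) = √(4.95686 + 47.22617) = 7.224 km
6–7: √((-0.070·111.32)² + (-0.012·78.99)²) = √(60.72150 + 0.89848) = 7.850 km
1–7: √((-0.042·111.32)² + (0.081·78.99)²) = √(21.85974 + 40.93684) = 7.924 km
1–6: √((0.028·111.32)² + (0.093·78.99)²) = √(9.71544 + 53.96474) = 7.980 km
2–7: √((-0.059·111.32)² + (0.062·78.99)²) = √(43.13705 + 23.98433) = 8.193 km
2–3: √((-0.075·111.32)² + (0.011·78.99)²) = √(69.70580 + 0.75497) = 8.394 km
5–6: √((0.073·111.32)² + (0.055·78.99)²) = √(66.03773 + 18.87425) = 9.215 km
4–6: √((0.050·111.32)² + (0.099·78.99)²) = √(30.98036 + 61.15256) = 9.599 km
3–6: √((0.086·111.32)² + (0.063·78.99)²) = √(91.65229 + 24.76426) = 10.790 km
Closest pair: 3–5 at 1.579 km.

3 and 5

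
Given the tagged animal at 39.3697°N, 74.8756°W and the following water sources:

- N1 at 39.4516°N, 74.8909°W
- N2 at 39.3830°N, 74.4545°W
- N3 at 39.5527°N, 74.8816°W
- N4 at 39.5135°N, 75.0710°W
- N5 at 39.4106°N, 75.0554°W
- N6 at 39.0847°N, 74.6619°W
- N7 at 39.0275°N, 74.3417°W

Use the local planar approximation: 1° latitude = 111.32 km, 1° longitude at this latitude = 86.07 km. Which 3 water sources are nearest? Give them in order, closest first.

N1, N5, N3

Distances from 39.3697°N, 74.8756°W:
N1: √((0.0819·111.32)² + (-0.0153·86.07)²) = √(83.121658 + 1.734149) = 9.2117 km
N2: √((0.0133·111.32)² + (0.4211·86.07)²) = √(2.192046 + 1313.633118) = 36.2743 km
N3: √((0.1830·111.32)² + (-0.0060·86.07)²) = √(415.000457 + 0.266690) = 20.3781 km
N4: √((0.1438·111.32)² + (-0.1954·86.07)²) = √(256.250173 + 282.847748) = 23.2185 km
N5: √((0.0409·111.32)² + (-0.1798·86.07)²) = √(20.729700 + 239.487572) = 16.1313 km
N6: √((-0.2850·111.32)² + (0.2137·86.07)²) = √(1006.551766 + 338.308298) = 36.6723 km
N7: √((-0.3422·111.32)² + (0.5339·86.07)²) = √(1451.130284 + 2111.657346) = 59.6891 km
Sorted: N1 (9.2117 km) < N5 (16.1313 km) < N3 (20.3781 km) < N4 (23.2185 km) < N2 (36.2743 km) < …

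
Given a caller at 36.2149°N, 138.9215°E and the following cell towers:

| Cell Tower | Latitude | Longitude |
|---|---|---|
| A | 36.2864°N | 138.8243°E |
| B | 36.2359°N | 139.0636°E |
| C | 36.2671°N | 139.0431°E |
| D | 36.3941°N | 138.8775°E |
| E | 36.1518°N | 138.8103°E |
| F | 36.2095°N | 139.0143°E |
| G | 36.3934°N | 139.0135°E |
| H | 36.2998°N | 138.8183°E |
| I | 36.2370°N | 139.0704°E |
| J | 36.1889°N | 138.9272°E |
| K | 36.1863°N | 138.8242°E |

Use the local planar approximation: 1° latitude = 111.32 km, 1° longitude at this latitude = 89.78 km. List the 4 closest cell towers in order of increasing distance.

Distances from 36.2149°N, 138.9215°E:
A: √((0.0715·111.32)² + (-0.0972·89.78)²) = √(63.351730 + 76.153827) = 11.8112 km
B: √((0.0210·111.32)² + (0.1421·89.78)²) = √(5.464935 + 162.759879) = 12.9702 km
C: √((0.0522·111.32)² + (0.1216·89.78)²) = √(33.766605 + 119.186304) = 12.3674 km
D: √((0.1792·111.32)² + (-0.0440·89.78)²) = √(397.944408 + 15.605028) = 20.3359 km
E: √((-0.0631·111.32)² + (-0.1112·89.78)²) = √(49.340678 + 99.670991) = 12.2070 km
F: √((-0.0054·111.32)² + (0.0928·89.78)²) = √(0.361355 + 69.415292) = 8.3532 km
G: √((0.1785·111.32)² + (0.0920·89.78)²) = √(394.841539 + 68.223635) = 21.5189 km
H: √((0.0849·111.32)² + (-0.1032·89.78)²) = √(89.322686 + 85.845710) = 13.2351 km
I: √((0.0221·111.32)² + (0.1489·89.78)²) = √(6.052446 + 178.709894) = 13.5927 km
J: √((-0.0260·111.32)² + (0.0057·89.78)²) = √(8.377088 + 0.261884) = 2.9392 km
K: √((-0.0286·111.32)² + (-0.0973·89.78)²) = √(10.136277 + 76.310603) = 9.2977 km
Sorted: J (2.9392 km) < F (8.3532 km) < K (9.2977 km) < A (11.8112 km) < E (12.2070 km) < C (12.3674 km) < …

J, F, K, A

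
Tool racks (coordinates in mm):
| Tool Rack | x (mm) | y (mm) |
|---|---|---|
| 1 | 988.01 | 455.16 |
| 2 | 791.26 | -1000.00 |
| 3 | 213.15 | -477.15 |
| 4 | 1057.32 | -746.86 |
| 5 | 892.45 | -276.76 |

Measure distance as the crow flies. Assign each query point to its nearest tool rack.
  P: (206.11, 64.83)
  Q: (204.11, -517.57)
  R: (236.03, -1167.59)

P→3; Q→3; R→2

P at (206.11, 64.83):
  1: 873.91 mm
  2: 1215.02 mm
  3: 542.03 mm
  4: 1176.18 mm
  5: 766.65 mm
  → nearest: 3 (542.03 mm)
Q at (204.11, -517.57):
  1: 1249.28 mm
  2: 759.92 mm
  3: 41.42 mm
  4: 883.48 mm
  5: 729.25 mm
  → nearest: 3 (41.42 mm)
R at (236.03, -1167.59):
  1: 1788.52 mm
  2: 579.97 mm
  3: 690.82 mm
  4: 922.78 mm
  5: 1106.56 mm
  → nearest: 2 (579.97 mm)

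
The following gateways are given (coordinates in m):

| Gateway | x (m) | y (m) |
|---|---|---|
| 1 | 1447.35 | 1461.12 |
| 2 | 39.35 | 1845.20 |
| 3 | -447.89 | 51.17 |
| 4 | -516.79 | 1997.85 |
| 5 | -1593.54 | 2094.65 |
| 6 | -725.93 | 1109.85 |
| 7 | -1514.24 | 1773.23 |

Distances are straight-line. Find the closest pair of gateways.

5 and 7

Pairwise distances:
5–7: √((79.30)² + (-321.42)²) = √(6288.4900 + 103310.8164) = 331.06 m
2–4: √((-556.14)² + (152.65)²) = √(309291.6996 + 23302.0225) = 576.71 m
4–6: √((-209.14)² + (-888.00)²) = √(43739.5396 + 788544.0000) = 912.30 m
4–7: √((-997.45)² + (-224.62)²) = √(994906.5025 + 50454.1444) = 1022.43 m
6–7: √((-788.31)² + (663.38)²) = √(621432.6561 + 440073.0244) = 1030.29 m
2–6: √((-765.28)² + (-735.35)²) = √(585653.4784 + 540739.6225) = 1061.32 m
4–5: √((-1076.75)² + (96.80)²) = √(1159390.5625 + 9370.2400) = 1081.09 m
3–6: √((-278.04)² + (1058.68)²) = √(77306.2416 + 1120803.3424) = 1094.58 m
5–6: √((867.61)² + (-984.80)²) = √(752747.1121 + 969831.0400) = 1312.47 m
1–2: √((-1408.00)² + (384.08)²) = √(1982464.0000 + 147517.4464) = 1459.45 m
2–7: √((-1553.59)² + (-71.97)²) = √(2413641.8881 + 5179.6809) = 1555.26 m
2–5: √((-1632.89)² + (249.45)²) = √(2666329.7521 + 62225.3025) = 1651.83 m
2–3: √((-487.24)² + (-1794.03)²) = √(237402.8176 + 3218543.6409) = 1859.02 m
3–4: √((-68.90)² + (1946.68)²) = √(4747.2100 + 3789563.0224) = 1947.90 m
3–7: √((-1066.35)² + (1722.06)²) = √(1137102.3225 + 2965490.6436) = 2025.49 m
1–4: √((-1964.14)² + (536.73)²) = √(3857845.9396 + 288079.0929) = 2036.15 m
1–6: √((-2173.28)² + (-351.27)²) = √(4723145.9584 + 123390.6129) = 2201.49 m
3–5: √((-1145.65)² + (2043.48)²) = √(1312513.9225 + 4175810.5104) = 2342.72 m
1–3: √((-1895.24)² + (-1409.95)²) = √(3591934.6576 + 1987959.0025) = 2362.18 m
1–7: √((-2961.59)² + (312.11)²) = √(8771015.3281 + 97412.6521) = 2977.99 m
1–5: √((-3040.89)² + (633.53)²) = √(9247011.9921 + 401360.2609) = 3106.18 m
Closest pair: 5–7 at 331.06 m.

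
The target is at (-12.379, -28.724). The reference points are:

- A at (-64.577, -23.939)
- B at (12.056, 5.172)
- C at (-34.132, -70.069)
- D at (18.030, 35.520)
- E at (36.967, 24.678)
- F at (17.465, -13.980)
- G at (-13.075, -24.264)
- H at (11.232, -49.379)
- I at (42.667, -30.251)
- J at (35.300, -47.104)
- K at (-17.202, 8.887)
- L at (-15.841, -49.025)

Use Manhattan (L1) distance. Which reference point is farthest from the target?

Distances from (-12.379, -28.724):
A: 56.983
B: 58.331
C: 63.098
D: 94.653
E: 102.748
F: 44.588
G: 5.156
H: 44.266
I: 56.573
J: 66.059
K: 42.434
L: 23.763
Maximum: E at 102.748.

E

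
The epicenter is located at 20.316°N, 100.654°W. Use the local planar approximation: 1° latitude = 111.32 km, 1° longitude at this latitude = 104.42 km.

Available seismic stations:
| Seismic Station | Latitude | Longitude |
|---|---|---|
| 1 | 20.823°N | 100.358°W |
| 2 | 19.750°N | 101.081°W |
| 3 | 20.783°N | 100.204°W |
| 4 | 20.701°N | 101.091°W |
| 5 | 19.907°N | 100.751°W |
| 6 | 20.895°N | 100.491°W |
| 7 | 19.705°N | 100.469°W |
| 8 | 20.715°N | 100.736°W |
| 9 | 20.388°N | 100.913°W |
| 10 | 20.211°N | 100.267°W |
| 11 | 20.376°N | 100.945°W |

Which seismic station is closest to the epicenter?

Distances from 20.316°N, 100.654°W:
1: √((0.507·111.32)² + (0.296·104.42)²) = √(3185.38781 + 955.32425) = 64.348 km
2: √((-0.566·111.32)² + (-0.427·104.42)²) = √(3969.89717 + 1988.03089) = 77.188 km
3: √((0.467·111.32)² + (0.450·104.42)²) = √(2702.58994 + 2207.96612) = 70.075 km
4: √((0.385·111.32)² + (-0.437·104.42)²) = √(1836.82531 + 2082.23744) = 62.602 km
5: √((-0.409·111.32)² + (-0.097·104.42)²) = √(2072.96997 + 102.59137) = 46.643 km
6: √((0.579·111.32)² + (0.163·104.42)²) = √(4154.35421 + 289.69606) = 66.664 km
7: √((-0.611·111.32)² + (0.185·104.42)²) = √(4626.24699 + 373.17353) = 70.707 km
8: √((0.399·111.32)² + (-0.082·104.42)²) = √(1972.84146 + 73.31538) = 45.234 km
9: √((0.072·111.32)² + (-0.259·104.42)²) = √(64.24087 + 731.42013) = 28.207 km
10: √((-0.105·111.32)² + (0.387·104.42)²) = √(136.62337 + 1633.01174) = 42.067 km
11: √((0.060·111.32)² + (-0.291·104.42)²) = √(44.61171 + 923.32237) = 31.112 km
Minimum: 9 at 28.207 km.

9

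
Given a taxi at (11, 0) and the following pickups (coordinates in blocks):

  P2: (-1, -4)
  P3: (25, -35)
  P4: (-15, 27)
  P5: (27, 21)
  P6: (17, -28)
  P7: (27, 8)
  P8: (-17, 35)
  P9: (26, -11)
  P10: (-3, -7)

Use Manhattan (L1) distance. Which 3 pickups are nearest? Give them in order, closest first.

P2, P10, P7

Distances from (11, 0):
P2: |-12| + |-4| = 12 + 4 = 16 blocks
P3: |14| + |-35| = 14 + 35 = 49 blocks
P4: |-26| + |27| = 26 + 27 = 53 blocks
P5: |16| + |21| = 16 + 21 = 37 blocks
P6: |6| + |-28| = 6 + 28 = 34 blocks
P7: |16| + |8| = 16 + 8 = 24 blocks
P8: |-28| + |35| = 28 + 35 = 63 blocks
P9: |15| + |-11| = 15 + 11 = 26 blocks
P10: |-14| + |-7| = 14 + 7 = 21 blocks
Sorted: P2 (16 blocks) < P10 (21 blocks) < P7 (24 blocks) < P9 (26 blocks) < P6 (34 blocks) < …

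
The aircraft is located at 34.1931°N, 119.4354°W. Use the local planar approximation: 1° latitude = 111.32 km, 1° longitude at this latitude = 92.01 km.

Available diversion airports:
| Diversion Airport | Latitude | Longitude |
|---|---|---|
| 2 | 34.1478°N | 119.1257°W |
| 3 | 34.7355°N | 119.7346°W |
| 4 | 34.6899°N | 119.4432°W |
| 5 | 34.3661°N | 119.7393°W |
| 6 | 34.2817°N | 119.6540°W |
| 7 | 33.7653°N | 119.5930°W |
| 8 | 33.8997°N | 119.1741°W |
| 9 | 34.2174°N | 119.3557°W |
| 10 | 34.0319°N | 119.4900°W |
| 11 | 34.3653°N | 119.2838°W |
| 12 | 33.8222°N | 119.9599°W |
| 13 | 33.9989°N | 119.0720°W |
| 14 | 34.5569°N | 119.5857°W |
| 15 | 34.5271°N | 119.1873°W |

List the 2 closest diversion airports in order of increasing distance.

Distances from 34.1931°N, 119.4354°W:
2: √((-0.0453·111.32)² + (0.3097·92.01)²) = √(25.429791 + 811.993349) = 28.9383 km
3: √((0.5424·111.32)² + (-0.2992·92.01)²) = √(3645.740536 + 757.867424) = 66.3597 km
4: √((0.4968·111.32)² + (-0.0078·92.01)²) = √(3058.507640 + 0.515062) = 55.3084 km
5: √((0.1730·111.32)² + (-0.3039·92.01)²) = √(370.884430 + 781.864440) = 33.9522 km
6: √((0.0886·111.32)² + (-0.2186·92.01)²) = √(97.277822 + 404.548296) = 22.4015 km
7: √((-0.4278·111.32)² + (-0.1576·92.01)²) = √(2267.921174 + 210.272505) = 49.7815 km
8: √((-0.2934·111.32)² + (0.2613·92.01)²) = √(1066.759734 + 578.028006) = 40.5560 km
9: √((0.0243·111.32)² + (0.0797·92.01)²) = √(7.317436 + 53.775778) = 7.8162 km
10: √((-0.1612·111.32)² + (-0.0546·92.01)²) = √(322.015273 + 25.238024) = 18.6347 km
11: √((0.1722·111.32)² + (0.1516·92.01)²) = √(367.462216 + 194.566678) = 23.7071 km
12: √((-0.3709·111.32)² + (-0.5245·92.01)²) = √(1704.747499 + 2328.954728) = 63.5114 km
13: √((-0.1942·111.32)² + (0.3634·92.01)²) = √(467.352797 + 1117.995119) = 39.8164 km
14: √((0.3638·111.32)² + (-0.1503·92.01)²) = √(1640.105499 + 191.244090) = 42.7943 km
15: √((0.3340·111.32)² + (0.2481·92.01)²) = √(1382.417838 + 521.103020) = 43.6294 km
Sorted: 9 (7.8162 km) < 10 (18.6347 km) < 6 (22.4015 km) < 11 (23.7071 km) < …

9, 10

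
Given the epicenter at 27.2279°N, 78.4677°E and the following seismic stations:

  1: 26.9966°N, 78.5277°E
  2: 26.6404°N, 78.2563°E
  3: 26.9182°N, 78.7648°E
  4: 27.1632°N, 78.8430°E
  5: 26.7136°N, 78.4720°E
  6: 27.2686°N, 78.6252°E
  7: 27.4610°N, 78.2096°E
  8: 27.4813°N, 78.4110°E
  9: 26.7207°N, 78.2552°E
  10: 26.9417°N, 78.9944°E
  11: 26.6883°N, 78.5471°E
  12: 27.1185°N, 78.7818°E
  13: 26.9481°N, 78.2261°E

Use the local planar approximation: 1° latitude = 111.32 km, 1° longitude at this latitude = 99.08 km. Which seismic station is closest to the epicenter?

6

Distances from 27.2279°N, 78.4677°E:
1: √((-0.2313·111.32)² + (0.0600·99.08)²) = √(662.975777 + 35.340647) = 26.4257 km
2: √((-0.5875·111.32)² + (-0.2114·99.08)²) = √(4277.225400 + 438.714473) = 68.6727 km
3: √((-0.3097·111.32)² + (0.2971·99.08)²) = √(1188.581061 + 866.517423) = 45.3332 km
4: √((-0.0647·111.32)² + (0.3753·99.08)²) = √(51.874623 + 1382.703699) = 37.8758 km
5: √((-0.5143·111.32)² + (0.0043·99.08)²) = √(3277.777306 + 0.181513) = 57.2535 km
6: √((0.0407·111.32)² + (0.1575·99.08)²) = √(20.527460 + 243.519146) = 16.2495 km
7: √((0.2331·111.32)² + (-0.2581·99.08)²) = √(673.334617 + 653.955211) = 36.4320 km
8: √((0.2534·111.32)² + (-0.0567·99.08)²) = √(795.718795 + 31.560081) = 28.7625 km
9: √((-0.5072·111.32)² + (-0.2125·99.08)²) = √(3187.901434 + 443.291970) = 60.2594 km
10: √((-0.2862·111.32)² + (0.5267·99.08)²) = √(1015.045837 + 2723.319731) = 61.1422 km
11: √((-0.5396·111.32)² + (0.0794·99.08)²) = √(3608.197301 + 61.888934) = 60.5812 km
12: √((-0.1094·111.32)² + (0.3141·99.08)²) = √(148.313621 + 968.518384) = 33.4190 km
13: √((-0.2798·111.32)² + (-0.2416·99.08)²) = √(970.156540 + 573.014822) = 39.2832 km
Minimum: 6 at 16.2495 km.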